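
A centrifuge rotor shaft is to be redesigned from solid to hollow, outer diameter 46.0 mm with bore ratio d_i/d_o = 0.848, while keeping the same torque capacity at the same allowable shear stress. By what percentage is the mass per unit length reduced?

Equal τ_max and T ⇒ the solid shaft needs d_s³ = d_o³(1−k⁴), so d_s = 46.0·(1−0.848⁴)^(1/3) = 36.09 mm.
Area ratio A_h/A_s = d_o²(1−k²)/d_s² = (1−k²)/(1−k⁴)^(2/3) = 0.4564.
Mass saving = 1 − 0.4564 = 54.4 %.

54.4 %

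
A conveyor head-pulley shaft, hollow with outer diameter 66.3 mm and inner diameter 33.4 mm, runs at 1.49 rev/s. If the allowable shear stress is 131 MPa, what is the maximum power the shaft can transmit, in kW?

65.7 kW

J = π(d_o⁴ − d_i⁴)/32 = π(0.0663⁴ − 0.0334⁴)/32 = 1.775×10^-6 m⁴.
T_max = τ_allow·J/r = 1.31×10^8 × 1.775×10^-6 / 0.0331 = 7013 N·m.
ω = 2π·1.49 = 9.362 rad/s, so P_max = T_max·ω = 6.566×10^4 W.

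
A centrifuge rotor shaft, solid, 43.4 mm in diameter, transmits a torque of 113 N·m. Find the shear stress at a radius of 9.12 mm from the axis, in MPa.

2.96 MPa

J = πd⁴/32 = π(0.0434)⁴/32 = 3.483×10^-7 m⁴.
Shear stress varies linearly with radius: τ = T·r/J = 113.0 × 0.00912 / 3.483×10^-7 = 2.959×10^6 Pa.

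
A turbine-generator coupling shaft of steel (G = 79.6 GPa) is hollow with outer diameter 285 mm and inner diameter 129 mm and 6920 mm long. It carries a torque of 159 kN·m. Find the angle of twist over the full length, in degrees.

J = π(d_o⁴ − d_i⁴)/32 = π(0.285⁴ − 0.129⁴)/32 = 6.205×10^-4 m⁴.
θ = T·L/(G·J) = 159000 × 6.92 / (79.6×10⁹ × 6.205×10^-4) = 0.02228 rad.

1.28°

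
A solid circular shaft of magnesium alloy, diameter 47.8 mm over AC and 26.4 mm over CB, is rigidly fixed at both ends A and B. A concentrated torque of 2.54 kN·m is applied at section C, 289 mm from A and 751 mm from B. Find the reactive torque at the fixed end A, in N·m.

2450 N·m

Compatibility: T_A·a/J_AC = T_B·b/J_CB with T_A + T_B = T₀.
J_AC = 5.13×10^-7 m⁴, J_CB = 4.77×10^-8 m⁴, so T_A = T₀·(J_AC/a)/((J_AC/a)+(J_CB/b)) = 2452 N·m, T_B = 87.80 N·m.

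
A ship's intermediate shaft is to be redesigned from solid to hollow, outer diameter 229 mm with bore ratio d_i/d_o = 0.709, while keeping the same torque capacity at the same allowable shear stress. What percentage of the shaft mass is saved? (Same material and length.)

39.6 %

Equal τ_max and T ⇒ the solid shaft needs d_s³ = d_o³(1−k⁴), so d_s = 229·(1−0.709⁴)^(1/3) = 207.8 mm.
Area ratio A_h/A_s = d_o²(1−k²)/d_s² = (1−k²)/(1−k⁴)^(2/3) = 0.6039.
Mass saving = 1 − 0.6039 = 39.6 %.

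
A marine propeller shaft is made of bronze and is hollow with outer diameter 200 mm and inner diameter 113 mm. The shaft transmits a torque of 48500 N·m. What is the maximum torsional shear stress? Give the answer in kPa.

J = π(d_o⁴ − d_i⁴)/32 = π(0.200⁴ − 0.113⁴)/32 = 1.411×10^-4 m⁴.
τ_max = T·r/J = 48500 × 0.100 / 1.411×10^-4 = 3.438×10^7 Pa.

34400 kPa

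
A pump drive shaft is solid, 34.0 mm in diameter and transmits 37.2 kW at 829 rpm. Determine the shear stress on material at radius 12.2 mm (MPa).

39.8 MPa

ω = 2π·829/60 = 86.81 rad/s, so T = P/ω = 37.2×10³ / 86.81 = 428.5 N·m.
J = πd⁴/32 = π(0.0340)⁴/32 = 1.312×10^-7 m⁴.
Shear stress varies linearly with radius: τ = T·r/J = 428.5 × 0.0122 / 1.312×10^-7 = 3.985×10^7 Pa.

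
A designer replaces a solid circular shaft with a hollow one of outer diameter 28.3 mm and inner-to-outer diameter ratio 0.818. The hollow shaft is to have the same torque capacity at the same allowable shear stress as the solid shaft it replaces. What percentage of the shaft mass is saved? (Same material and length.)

Equal τ_max and T ⇒ the solid shaft needs d_s³ = d_o³(1−k⁴), so d_s = 28.3·(1−0.818⁴)^(1/3) = 23.22 mm.
Area ratio A_h/A_s = d_o²(1−k²)/d_s² = (1−k²)/(1−k⁴)^(2/3) = 0.4915.
Mass saving = 1 − 0.4915 = 50.8 %.

50.8 %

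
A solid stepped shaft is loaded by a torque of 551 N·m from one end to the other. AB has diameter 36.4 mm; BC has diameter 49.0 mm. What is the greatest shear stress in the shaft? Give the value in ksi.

8.44 ksi

Under the same torque, τ_max = 16T/(πd³) is largest where d is smallest — segment AB (d = 36.4 mm).
τ_max = 16·551.0/(π·(0.0364)³) = 5.819×10^7 Pa.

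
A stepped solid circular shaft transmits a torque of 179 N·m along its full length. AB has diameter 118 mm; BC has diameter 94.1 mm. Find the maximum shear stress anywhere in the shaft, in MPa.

Under the same torque, τ_max = 16T/(πd³) is largest where d is smallest — segment BC (d = 94.1 mm).
τ_max = 16·179.0/(π·(0.0941)³) = 1.094×10^6 Pa.

1.09 MPa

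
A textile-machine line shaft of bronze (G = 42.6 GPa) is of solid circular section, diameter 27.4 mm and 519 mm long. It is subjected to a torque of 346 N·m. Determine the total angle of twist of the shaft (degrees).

4.36°

J = πd⁴/32 = π(0.0274)⁴/32 = 5.534×10^-8 m⁴.
θ = T·L/(G·J) = 346.0 × 0.519 / (42.6×10⁹ × 5.534×10^-8) = 0.07618 rad.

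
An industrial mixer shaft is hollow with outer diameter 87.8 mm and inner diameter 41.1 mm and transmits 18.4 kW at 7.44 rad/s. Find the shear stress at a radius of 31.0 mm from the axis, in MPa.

ω = 7.44 rad/s, so T = P/ω = 18.4×10³ / 7.440 = 2473 N·m.
J = π(d_o⁴ − d_i⁴)/32 = π(0.0878⁴ − 0.0411⁴)/32 = 5.554×10^-6 m⁴.
Shear stress varies linearly with radius: τ = T·r/J = 2473 × 0.0310 / 5.554×10^-6 = 1.380×10^7 Pa.

13.8 MPa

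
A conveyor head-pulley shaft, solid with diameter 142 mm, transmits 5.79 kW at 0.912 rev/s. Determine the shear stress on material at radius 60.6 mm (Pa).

1.53e6 Pa

ω = 2π·0.912 = 5.730 rad/s, so T = P/ω = 5.79×10³ / 5.730 = 1010 N·m.
J = πd⁴/32 = π(0.142)⁴/32 = 3.992×10^-5 m⁴.
Shear stress varies linearly with radius: τ = T·r/J = 1010 × 0.0606 / 3.992×10^-5 = 1.534×10^6 Pa.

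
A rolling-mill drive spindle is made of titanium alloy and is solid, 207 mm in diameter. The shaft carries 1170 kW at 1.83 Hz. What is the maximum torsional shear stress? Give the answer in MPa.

ω = 2π·1.83 = 11.50 rad/s, so T = P/ω = 1170×10³ / 11.50 = 101800 N·m.
J = πd⁴/32 = π(0.207)⁴/32 = 1.803×10^-4 m⁴.
τ_max = T·r/J = 101800 × 0.103 / 1.803×10^-4 = 5.843×10^7 Pa.

58.4 MPa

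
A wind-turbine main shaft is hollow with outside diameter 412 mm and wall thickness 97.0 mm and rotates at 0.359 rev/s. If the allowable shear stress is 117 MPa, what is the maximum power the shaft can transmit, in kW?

J = π(d_o⁴ − d_i⁴)/32 = π(0.412⁴ − 0.218⁴)/32 = 2.607×10^-3 m⁴.
T_max = τ_allow·J/r = 1.17×10^8 × 2.607×10^-3 / 0.206 = 1.481e6 N·m.
ω = 2π·0.359 = 2.256 rad/s, so P_max = T_max·ω = 3.340×10^6 W.

3340 kW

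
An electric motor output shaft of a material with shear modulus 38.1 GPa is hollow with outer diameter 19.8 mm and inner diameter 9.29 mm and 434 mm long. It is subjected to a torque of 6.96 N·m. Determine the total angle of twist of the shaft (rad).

0.00552 rad

J = π(d_o⁴ − d_i⁴)/32 = π(0.0198⁴ − 0.00929⁴)/32 = 1.436×10^-8 m⁴.
θ = T·L/(G·J) = 6.960 × 0.434 / (38.1×10⁹ × 1.436×10^-8) = 5.522×10^-3 rad.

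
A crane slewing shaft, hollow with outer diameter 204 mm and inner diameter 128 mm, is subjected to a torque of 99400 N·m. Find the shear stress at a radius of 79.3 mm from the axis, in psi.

7960 psi

J = π(d_o⁴ − d_i⁴)/32 = π(0.204⁴ − 0.128⁴)/32 = 1.437×10^-4 m⁴.
Shear stress varies linearly with radius: τ = T·r/J = 99400 × 0.0793 / 1.437×10^-4 = 5.486×10^7 Pa.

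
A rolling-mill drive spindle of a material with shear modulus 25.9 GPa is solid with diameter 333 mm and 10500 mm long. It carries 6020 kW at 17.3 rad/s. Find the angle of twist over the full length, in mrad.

117 mrad

ω = 17.3 rad/s, so T = P/ω = 6020×10³ / 17.30 = 348000 N·m.
J = πd⁴/32 = π(0.333)⁴/32 = 1.207×10^-3 m⁴.
θ = T·L/(G·J) = 348000 × 10.5 / (25.9×10⁹ × 1.207×10^-3) = 0.1169 rad.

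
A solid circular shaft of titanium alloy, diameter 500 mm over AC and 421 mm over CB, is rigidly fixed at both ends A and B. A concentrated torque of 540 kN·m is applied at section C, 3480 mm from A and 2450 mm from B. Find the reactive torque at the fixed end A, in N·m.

Compatibility: T_A·a/J_AC = T_B·b/J_CB with T_A + T_B = T₀.
J_AC = 6.14×10^-3 m⁴, J_CB = 3.08×10^-3 m⁴, so T_A = T₀·(J_AC/a)/((J_AC/a)+(J_CB/b)) = 315100 N·m, T_B = 224900 N·m.

315000 N·m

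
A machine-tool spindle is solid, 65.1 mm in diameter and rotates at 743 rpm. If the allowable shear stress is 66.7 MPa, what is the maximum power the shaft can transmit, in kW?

J = πd⁴/32 = π(0.0651)⁴/32 = 1.763×10^-6 m⁴.
T_max = τ_allow·J/r = 6.67×10^7 × 1.763×10^-6 / 0.0325 = 3613 N·m.
ω = 2π·743/60 = 77.81 rad/s, so P_max = T_max·ω = 2.811×10^5 W.

281 kW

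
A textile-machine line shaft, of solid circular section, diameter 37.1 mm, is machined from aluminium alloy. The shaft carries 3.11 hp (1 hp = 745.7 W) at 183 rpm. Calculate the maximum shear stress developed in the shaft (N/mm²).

ω = 2π·183/60 = 19.16 rad/s, so T = P/ω = 3.11×745.7 / 19.16 = 121.0 N·m.
J = πd⁴/32 = π(0.0371)⁴/32 = 1.860×10^-7 m⁴.
τ_max = T·r/J = 121.0 × 0.0186 / 1.860×10^-7 = 1.207×10^7 Pa.

12.1 N/mm²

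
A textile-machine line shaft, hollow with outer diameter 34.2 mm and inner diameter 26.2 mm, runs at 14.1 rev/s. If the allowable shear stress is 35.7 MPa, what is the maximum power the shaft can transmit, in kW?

16.3 kW

J = π(d_o⁴ − d_i⁴)/32 = π(0.0342⁴ − 0.0262⁴)/32 = 8.805×10^-8 m⁴.
T_max = τ_allow·J/r = 3.57×10^7 × 8.805×10^-8 / 0.0171 = 183.8 N·m.
ω = 2π·14.1 = 88.59 rad/s, so P_max = T_max·ω = 1.629×10^4 W.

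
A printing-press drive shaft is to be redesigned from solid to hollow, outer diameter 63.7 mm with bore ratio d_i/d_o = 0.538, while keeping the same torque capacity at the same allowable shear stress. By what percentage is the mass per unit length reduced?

24.7 %

Equal τ_max and T ⇒ the solid shaft needs d_s³ = d_o³(1−k⁴), so d_s = 63.7·(1−0.538⁴)^(1/3) = 61.87 mm.
Area ratio A_h/A_s = d_o²(1−k²)/d_s² = (1−k²)/(1−k⁴)^(2/3) = 0.7532.
Mass saving = 1 − 0.7532 = 24.7 %.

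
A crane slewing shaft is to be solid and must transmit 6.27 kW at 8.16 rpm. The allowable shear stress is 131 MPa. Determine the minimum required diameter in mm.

65.8 mm

ω = 2π·8.16/60 = 0.8545 rad/s, so T = P/ω = 6.27×10³ / 0.8545 = 7338 N·m.
For a solid shaft τ_max = 16T/(πd³), so d = (16T/(π τ_allow))^(1/3) = (16·7338/(π·1.31×10^8))^(1/3) = 0.06583 m.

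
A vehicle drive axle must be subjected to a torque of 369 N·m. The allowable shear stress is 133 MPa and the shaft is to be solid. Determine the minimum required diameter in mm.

24.2 mm

For a solid shaft τ_max = 16T/(πd³), so d = (16T/(π τ_allow))^(1/3) = (16·369.0/(π·1.33×10^8))^(1/3) = 0.02418 m.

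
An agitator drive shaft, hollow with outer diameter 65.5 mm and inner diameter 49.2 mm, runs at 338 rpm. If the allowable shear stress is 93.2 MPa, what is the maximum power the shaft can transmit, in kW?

J = π(d_o⁴ − d_i⁴)/32 = π(0.0655⁴ − 0.0492⁴)/32 = 1.232×10^-6 m⁴.
T_max = τ_allow·J/r = 9.32×10^7 × 1.232×10^-6 / 0.0328 = 3505 N·m.
ω = 2π·338/60 = 35.40 rad/s, so P_max = T_max·ω = 1.241×10^5 W.

124 kW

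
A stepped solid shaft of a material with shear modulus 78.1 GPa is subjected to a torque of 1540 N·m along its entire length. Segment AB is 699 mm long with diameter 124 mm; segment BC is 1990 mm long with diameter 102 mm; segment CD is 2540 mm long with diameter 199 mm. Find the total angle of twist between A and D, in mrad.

4.61 mrad

J_AB = π(0.124)⁴/32 = 2.32×10^-5 m⁴; J_BC = π(0.102)⁴/32 = 1.06×10^-5 m⁴; J_CD = π(0.199)⁴/32 = 1.54×10^-4 m⁴.
θ = (T/G)·Σ L_i/J_i = (1540/78.1×10⁹)·(0.699/2.32×10^-5 + 1.99/1.06×10^-5 + 2.54/1.54×10^-4) = 4.612×10^-3 rad.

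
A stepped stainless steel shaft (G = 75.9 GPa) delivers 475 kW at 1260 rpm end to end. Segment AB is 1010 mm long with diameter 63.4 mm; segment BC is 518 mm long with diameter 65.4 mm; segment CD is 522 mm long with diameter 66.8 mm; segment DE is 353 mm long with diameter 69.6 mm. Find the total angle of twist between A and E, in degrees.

ω = 2π·1260/60 = 131.9 rad/s, so T = P/ω = 475×10³ / 131.9 = 3600 N·m.
J_AB = π(0.0634)⁴/32 = 1.59×10^-6 m⁴; J_BC = π(0.0654)⁴/32 = 1.80×10^-6 m⁴; J_CD = π(0.0668)⁴/32 = 1.95×10^-6 m⁴; J_DE = π(0.0696)⁴/32 = 2.30×10^-6 m⁴.
θ = (T/G)·Σ L_i/J_i = (3600/75.9×10⁹)·(1.01/1.59×10^-6 + 0.518/1.80×10^-6 + 0.522/1.95×10^-6 + 0.353/2.30×10^-6) = 0.06381 rad.

3.66°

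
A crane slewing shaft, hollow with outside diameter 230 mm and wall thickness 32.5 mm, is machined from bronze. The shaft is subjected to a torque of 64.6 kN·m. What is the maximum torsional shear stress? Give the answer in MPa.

36.8 MPa

J = π(d_o⁴ − d_i⁴)/32 = π(0.230⁴ − 0.165⁴)/32 = 2.020×10^-4 m⁴.
τ_max = T·r/J = 64600 × 0.115 / 2.020×10^-4 = 3.678×10^7 Pa.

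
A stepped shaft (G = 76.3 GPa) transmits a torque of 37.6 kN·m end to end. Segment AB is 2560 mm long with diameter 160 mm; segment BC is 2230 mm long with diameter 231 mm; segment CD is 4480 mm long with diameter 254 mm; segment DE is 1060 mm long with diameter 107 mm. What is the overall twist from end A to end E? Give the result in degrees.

J_AB = π(0.160)⁴/32 = 6.43×10^-5 m⁴; J_BC = π(0.231)⁴/32 = 2.80×10^-4 m⁴; J_CD = π(0.254)⁴/32 = 4.09×10^-4 m⁴; J_DE = π(0.107)⁴/32 = 1.29×10^-5 m⁴.
θ = (T/G)·Σ L_i/J_i = (37600/76.3×10⁹)·(2.56/6.43×10^-5 + 2.23/2.80×10^-4 + 4.48/4.09×10^-4 + 1.06/1.29×10^-5) = 0.06953 rad.

3.98°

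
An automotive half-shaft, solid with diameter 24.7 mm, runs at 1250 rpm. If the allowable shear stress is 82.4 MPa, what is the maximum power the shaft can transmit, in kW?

J = πd⁴/32 = π(0.0247)⁴/32 = 3.654×10^-8 m⁴.
T_max = τ_allow·J/r = 8.24×10^7 × 3.654×10^-8 / 0.0123 = 243.8 N·m.
ω = 2π·1250/60 = 130.9 rad/s, so P_max = T_max·ω = 3.191×10^4 W.

31.9 kW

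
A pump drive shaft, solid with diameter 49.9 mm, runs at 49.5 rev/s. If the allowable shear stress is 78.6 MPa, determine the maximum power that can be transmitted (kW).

J = πd⁴/32 = π(0.0499)⁴/32 = 6.087×10^-7 m⁴.
T_max = τ_allow·J/r = 7.86×10^7 × 6.087×10^-7 / 0.0249 = 1918 N·m.
ω = 2π·49.5 = 311.0 rad/s, so P_max = T_max·ω = 5.964×10^5 W.

596 kW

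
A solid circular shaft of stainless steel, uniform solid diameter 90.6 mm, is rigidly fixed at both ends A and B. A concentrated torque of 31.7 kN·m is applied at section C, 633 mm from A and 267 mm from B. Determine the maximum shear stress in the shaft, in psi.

With uniform GJ and both ends fixed, compatibility θ_AC = θ_CB gives T_A·a = T_B·b, together with T_A + T_B = T₀.
T_A = T₀·b/(a+b) = 31700·267/900.0 = 9404 N·m; T_B = 22300 N·m.
τ in each portion: τ_AC = 6.44×10^7 Pa, τ_CB = 1.53×10^8 Pa; maximum is in CB.
τ_max = T_CB·r/J = 22300·0.0453/6.61×10^-6 = 1.527×10^8 Pa.

22100 psi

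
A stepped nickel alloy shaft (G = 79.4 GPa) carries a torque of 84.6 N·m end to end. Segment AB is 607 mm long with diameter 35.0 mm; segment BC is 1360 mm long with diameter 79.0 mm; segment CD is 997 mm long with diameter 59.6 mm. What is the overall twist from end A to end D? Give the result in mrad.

5.63 mrad

J_AB = π(0.0350)⁴/32 = 1.47×10^-7 m⁴; J_BC = π(0.0790)⁴/32 = 3.82×10^-6 m⁴; J_CD = π(0.0596)⁴/32 = 1.24×10^-6 m⁴.
θ = (T/G)·Σ L_i/J_i = (84.60/79.4×10⁹)·(0.607/1.47×10^-7 + 1.36/3.82×10^-6 + 0.997/1.24×10^-6) = 5.627×10^-3 rad.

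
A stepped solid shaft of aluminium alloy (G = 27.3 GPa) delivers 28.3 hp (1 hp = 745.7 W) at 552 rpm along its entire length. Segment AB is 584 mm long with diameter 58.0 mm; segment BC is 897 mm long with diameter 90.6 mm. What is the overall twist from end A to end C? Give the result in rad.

0.00884 rad

ω = 2π·552/60 = 57.81 rad/s, so T = P/ω = 28.3×745.7 / 57.81 = 365.1 N·m.
J_AB = π(0.0580)⁴/32 = 1.11×10^-6 m⁴; J_BC = π(0.0906)⁴/32 = 6.61×10^-6 m⁴.
θ = (T/G)·Σ L_i/J_i = (365.1/27.3×10⁹)·(0.584/1.11×10^-6 + 0.897/6.61×10^-6) = 8.843×10^-3 rad.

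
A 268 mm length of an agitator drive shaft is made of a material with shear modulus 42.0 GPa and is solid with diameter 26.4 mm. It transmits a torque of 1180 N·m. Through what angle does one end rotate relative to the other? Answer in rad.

J = πd⁴/32 = π(0.0264)⁴/32 = 4.769×10^-8 m⁴.
θ = T·L/(G·J) = 1180 × 0.268 / (42.0×10⁹ × 4.769×10^-8) = 0.1579 rad.

0.158 rad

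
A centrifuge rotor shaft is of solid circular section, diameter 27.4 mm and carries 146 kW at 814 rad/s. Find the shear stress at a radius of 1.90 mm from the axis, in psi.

ω = 814 rad/s, so T = P/ω = 146×10³ / 814.0 = 179.4 N·m.
J = πd⁴/32 = π(0.0274)⁴/32 = 5.534×10^-8 m⁴.
Shear stress varies linearly with radius: τ = T·r/J = 179.4 × 0.00190 / 5.534×10^-8 = 6.159×10^6 Pa.

893 psi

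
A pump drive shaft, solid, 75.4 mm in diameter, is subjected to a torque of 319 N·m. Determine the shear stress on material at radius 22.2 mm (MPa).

J = πd⁴/32 = π(0.0754)⁴/32 = 3.173×10^-6 m⁴.
Shear stress varies linearly with radius: τ = T·r/J = 319.0 × 0.0222 / 3.173×10^-6 = 2.232×10^6 Pa.

2.23 MPa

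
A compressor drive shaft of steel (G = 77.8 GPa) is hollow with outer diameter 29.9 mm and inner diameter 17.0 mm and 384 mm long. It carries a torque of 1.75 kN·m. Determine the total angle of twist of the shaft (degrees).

J = π(d_o⁴ − d_i⁴)/32 = π(0.0299⁴ − 0.0170⁴)/32 = 7.027×10^-8 m⁴.
θ = T·L/(G·J) = 1750 × 0.384 / (77.8×10⁹ × 7.027×10^-8) = 0.1229 rad.

7.04°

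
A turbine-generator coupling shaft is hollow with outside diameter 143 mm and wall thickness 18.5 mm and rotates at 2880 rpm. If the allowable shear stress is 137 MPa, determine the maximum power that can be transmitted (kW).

16600 kW

J = π(d_o⁴ − d_i⁴)/32 = π(0.143⁴ − 0.106⁴)/32 = 2.866×10^-5 m⁴.
T_max = τ_allow·J/r = 1.37×10^8 × 2.866×10^-5 / 0.0715 = 54910 N·m.
ω = 2π·2880/60 = 301.6 rad/s, so P_max = T_max·ω = 1.656×10^7 W.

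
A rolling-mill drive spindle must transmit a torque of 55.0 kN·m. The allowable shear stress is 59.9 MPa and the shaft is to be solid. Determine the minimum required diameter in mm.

For a solid shaft τ_max = 16T/(πd³), so d = (16T/(π τ_allow))^(1/3) = (16·55000/(π·5.99×10^7))^(1/3) = 0.1672 m.

167 mm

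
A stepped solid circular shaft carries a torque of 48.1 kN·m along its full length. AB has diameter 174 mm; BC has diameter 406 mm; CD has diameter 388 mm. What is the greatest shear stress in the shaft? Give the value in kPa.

Under the same torque, τ_max = 16T/(πd³) is largest where d is smallest — segment AB (d = 174 mm).
τ_max = 16·48100/(π·(0.174)³) = 4.650×10^7 Pa.

46500 kPa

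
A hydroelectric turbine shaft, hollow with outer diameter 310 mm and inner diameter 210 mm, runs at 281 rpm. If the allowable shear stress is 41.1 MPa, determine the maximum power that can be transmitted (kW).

5580 kW

J = π(d_o⁴ − d_i⁴)/32 = π(0.310⁴ − 0.210⁴)/32 = 7.157×10^-4 m⁴.
T_max = τ_allow·J/r = 4.11×10^7 × 7.157×10^-4 / 0.155 = 189800 N·m.
ω = 2π·281/60 = 29.43 rad/s, so P_max = T_max·ω = 5.585×10^6 W.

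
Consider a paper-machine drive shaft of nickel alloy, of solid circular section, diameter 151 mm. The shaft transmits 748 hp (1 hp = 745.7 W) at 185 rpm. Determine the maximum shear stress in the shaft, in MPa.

ω = 2π·185/60 = 19.37 rad/s, so T = P/ω = 748×745.7 / 19.37 = 28790 N·m.
J = πd⁴/32 = π(0.151)⁴/32 = 5.104×10^-5 m⁴.
τ_max = T·r/J = 28790 × 0.0755 / 5.104×10^-5 = 4.259×10^7 Pa.

42.6 MPa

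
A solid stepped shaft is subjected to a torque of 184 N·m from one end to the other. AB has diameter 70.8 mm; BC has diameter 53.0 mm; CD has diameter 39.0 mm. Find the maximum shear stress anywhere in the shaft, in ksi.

2.29 ksi

Under the same torque, τ_max = 16T/(πd³) is largest where d is smallest — segment CD (d = 39.0 mm).
τ_max = 16·184.0/(π·(0.0390)³) = 1.580×10^7 Pa.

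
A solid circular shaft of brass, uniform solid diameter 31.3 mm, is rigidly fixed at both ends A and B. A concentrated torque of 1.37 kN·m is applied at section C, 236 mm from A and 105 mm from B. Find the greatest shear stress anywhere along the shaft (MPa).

With uniform GJ and both ends fixed, compatibility θ_AC = θ_CB gives T_A·a = T_B·b, together with T_A + T_B = T₀.
T_A = T₀·b/(a+b) = 1370·105/341.0 = 421.8 N·m; T_B = 948.2 N·m.
τ in each portion: τ_AC = 7.01×10^7 Pa, τ_CB = 1.57×10^8 Pa; maximum is in CB.
τ_max = T_CB·r/J = 948.2·0.0157/9.42×10^-8 = 1.575×10^8 Pa.

157 MPa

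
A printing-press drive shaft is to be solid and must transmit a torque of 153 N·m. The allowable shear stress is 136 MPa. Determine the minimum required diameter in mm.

For a solid shaft τ_max = 16T/(πd³), so d = (16T/(π τ_allow))^(1/3) = (16·153.0/(π·1.36×10^8))^(1/3) = 0.01789 m.

17.9 mm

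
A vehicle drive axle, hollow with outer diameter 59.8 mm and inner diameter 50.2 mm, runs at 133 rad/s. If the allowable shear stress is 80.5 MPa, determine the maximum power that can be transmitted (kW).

J = π(d_o⁴ − d_i⁴)/32 = π(0.0598⁴ − 0.0502⁴)/32 = 6.320×10^-7 m⁴.
T_max = τ_allow·J/r = 8.05×10^7 × 6.320×10^-7 / 0.0299 = 1702 N·m.
ω = 133 rad/s, so P_max = T_max·ω = 2.263×10^5 W.

226 kW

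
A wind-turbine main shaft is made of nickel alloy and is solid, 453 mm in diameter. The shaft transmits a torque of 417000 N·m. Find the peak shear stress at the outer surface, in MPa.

J = πd⁴/32 = π(0.453)⁴/32 = 4.134×10^-3 m⁴.
τ_max = T·r/J = 417000 × 0.227 / 4.134×10^-3 = 2.285×10^7 Pa.

22.8 MPa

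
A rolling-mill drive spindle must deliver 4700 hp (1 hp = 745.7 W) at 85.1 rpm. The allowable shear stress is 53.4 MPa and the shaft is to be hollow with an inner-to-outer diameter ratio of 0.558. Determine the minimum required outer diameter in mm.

ω = 2π·85.1/60 = 8.912 rad/s, so T = P/ω = 4700×745.7 / 8.912 = 393300 N·m.
For a hollow shaft with d_i/d_o = 0.558: τ_max = 16T/(π d_o³ (1−k⁴)), so d_o = [16T/(π τ_allow (1−k⁴))]^(1/3) = [16·393300/(π·5.34×10^7·0.9031)]^(1/3) = 0.3463 m.

346 mm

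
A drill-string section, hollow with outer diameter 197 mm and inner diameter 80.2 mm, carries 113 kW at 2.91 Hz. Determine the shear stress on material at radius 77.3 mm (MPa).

ω = 2π·2.91 = 18.28 rad/s, so T = P/ω = 113×10³ / 18.28 = 6180 N·m.
J = π(d_o⁴ − d_i⁴)/32 = π(0.197⁴ − 0.0802⁴)/32 = 1.438×10^-4 m⁴.
Shear stress varies linearly with radius: τ = T·r/J = 6180 × 0.0773 / 1.438×10^-4 = 3.322×10^6 Pa.

3.32 MPa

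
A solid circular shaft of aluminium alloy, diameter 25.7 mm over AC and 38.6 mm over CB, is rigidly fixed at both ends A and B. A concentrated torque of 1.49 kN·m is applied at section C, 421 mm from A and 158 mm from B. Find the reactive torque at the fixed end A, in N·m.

102 N·m

Compatibility: T_A·a/J_AC = T_B·b/J_CB with T_A + T_B = T₀.
J_AC = 4.28×10^-8 m⁴, J_CB = 2.18×10^-7 m⁴, so T_A = T₀·(J_AC/a)/((J_AC/a)+(J_CB/b)) = 102.3 N·m, T_B = 1388 N·m.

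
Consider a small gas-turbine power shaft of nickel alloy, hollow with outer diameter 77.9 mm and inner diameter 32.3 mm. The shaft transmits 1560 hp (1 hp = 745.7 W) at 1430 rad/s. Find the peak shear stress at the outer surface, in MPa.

ω = 1430 rad/s, so T = P/ω = 1560×745.7 / 1430 = 813.5 N·m.
J = π(d_o⁴ − d_i⁴)/32 = π(0.0779⁴ − 0.0323⁴)/32 = 3.508×10^-6 m⁴.
τ_max = T·r/J = 813.5 × 0.0390 / 3.508×10^-6 = 9.031×10^6 Pa.

9.03 MPa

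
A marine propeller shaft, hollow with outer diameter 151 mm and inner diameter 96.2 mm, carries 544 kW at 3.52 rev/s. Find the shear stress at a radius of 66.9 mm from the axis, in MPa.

38.6 MPa

ω = 2π·3.52 = 22.12 rad/s, so T = P/ω = 544×10³ / 22.12 = 24600 N·m.
J = π(d_o⁴ − d_i⁴)/32 = π(0.151⁴ − 0.0962⁴)/32 = 4.263×10^-5 m⁴.
Shear stress varies linearly with radius: τ = T·r/J = 24600 × 0.0669 / 4.263×10^-5 = 3.860×10^7 Pa.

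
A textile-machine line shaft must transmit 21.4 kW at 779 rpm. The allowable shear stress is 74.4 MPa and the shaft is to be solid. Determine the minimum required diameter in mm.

ω = 2π·779/60 = 81.58 rad/s, so T = P/ω = 21.4×10³ / 81.58 = 262.3 N·m.
For a solid shaft τ_max = 16T/(πd³), so d = (16T/(π τ_allow))^(1/3) = (16·262.3/(π·7.44×10^7))^(1/3) = 0.02619 m.

26.2 mm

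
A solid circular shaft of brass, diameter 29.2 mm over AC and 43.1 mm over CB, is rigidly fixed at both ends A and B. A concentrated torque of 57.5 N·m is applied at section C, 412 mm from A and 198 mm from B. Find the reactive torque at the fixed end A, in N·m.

5.29 N·m

Compatibility: T_A·a/J_AC = T_B·b/J_CB with T_A + T_B = T₀.
J_AC = 7.14×10^-8 m⁴, J_CB = 3.39×10^-7 m⁴, so T_A = T₀·(J_AC/a)/((J_AC/a)+(J_CB/b)) = 5.287 N·m, T_B = 52.21 N·m.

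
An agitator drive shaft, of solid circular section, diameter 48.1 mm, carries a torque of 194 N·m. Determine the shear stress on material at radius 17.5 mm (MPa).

J = πd⁴/32 = π(0.0481)⁴/32 = 5.255×10^-7 m⁴.
Shear stress varies linearly with radius: τ = T·r/J = 194.0 × 0.0175 / 5.255×10^-7 = 6.460×10^6 Pa.

6.46 MPa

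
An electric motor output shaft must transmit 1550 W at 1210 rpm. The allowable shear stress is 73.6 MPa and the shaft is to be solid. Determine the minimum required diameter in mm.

9.46 mm

ω = 2π·1210/60 = 126.7 rad/s, so T = P/ω = 1550 / 126.7 = 12.23 N·m.
For a solid shaft τ_max = 16T/(πd³), so d = (16T/(π τ_allow))^(1/3) = (16·12.23/(π·7.36×10^7))^(1/3) = 0.009460 m.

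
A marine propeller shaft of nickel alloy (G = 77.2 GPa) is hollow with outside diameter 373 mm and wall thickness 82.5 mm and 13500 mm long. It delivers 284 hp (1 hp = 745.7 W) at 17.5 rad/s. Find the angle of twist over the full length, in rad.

0.00123 rad

ω = 17.5 rad/s, so T = P/ω = 284×745.7 / 17.50 = 12100 N·m.
J = π(d_o⁴ − d_i⁴)/32 = π(0.373⁴ − 0.208⁴)/32 = 1.717×10^-3 m⁴.
θ = T·L/(G·J) = 12100 × 13.5 / (77.2×10⁹ × 1.717×10^-3) = 1.233×10^-3 rad.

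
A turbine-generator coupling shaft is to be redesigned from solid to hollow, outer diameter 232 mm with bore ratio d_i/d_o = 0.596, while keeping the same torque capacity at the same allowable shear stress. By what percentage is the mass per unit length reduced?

Equal τ_max and T ⇒ the solid shaft needs d_s³ = d_o³(1−k⁴), so d_s = 232·(1−0.596⁴)^(1/3) = 221.8 mm.
Area ratio A_h/A_s = d_o²(1−k²)/d_s² = (1−k²)/(1−k⁴)^(2/3) = 0.7054.
Mass saving = 1 − 0.7054 = 29.5 %.

29.5 %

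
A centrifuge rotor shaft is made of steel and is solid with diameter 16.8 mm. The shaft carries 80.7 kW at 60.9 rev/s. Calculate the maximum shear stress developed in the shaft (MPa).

227 MPa

ω = 2π·60.9 = 382.6 rad/s, so T = P/ω = 80.7×10³ / 382.6 = 210.9 N·m.
J = πd⁴/32 = π(0.0168)⁴/32 = 7.821×10^-9 m⁴.
τ_max = T·r/J = 210.9 × 0.00840 / 7.821×10^-9 = 2.265×10^8 Pa.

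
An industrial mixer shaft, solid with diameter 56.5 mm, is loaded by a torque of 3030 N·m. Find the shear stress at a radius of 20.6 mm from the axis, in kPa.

J = πd⁴/32 = π(0.0565)⁴/32 = 1.000×10^-6 m⁴.
Shear stress varies linearly with radius: τ = T·r/J = 3030 × 0.0206 / 1.000×10^-6 = 6.239×10^7 Pa.

62400 kPa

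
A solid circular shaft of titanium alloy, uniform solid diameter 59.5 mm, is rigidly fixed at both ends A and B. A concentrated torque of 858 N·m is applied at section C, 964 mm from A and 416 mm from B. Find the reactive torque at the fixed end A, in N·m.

With uniform GJ and both ends fixed, compatibility θ_AC = θ_CB gives T_A·a = T_B·b, together with T_A + T_B = T₀.
T_A = T₀·b/(a+b) = 858.0·416/1380 = 258.6 N·m; T_B = 599.4 N·m.

259 N·m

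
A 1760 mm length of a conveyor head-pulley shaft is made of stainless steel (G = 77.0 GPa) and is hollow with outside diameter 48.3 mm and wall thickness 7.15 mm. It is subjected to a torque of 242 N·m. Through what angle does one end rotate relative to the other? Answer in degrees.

0.786°

J = π(d_o⁴ − d_i⁴)/32 = π(0.0483⁴ − 0.0340⁴)/32 = 4.031×10^-7 m⁴.
θ = T·L/(G·J) = 242.0 × 1.76 / (77.0×10⁹ × 4.031×10^-7) = 0.01372 rad.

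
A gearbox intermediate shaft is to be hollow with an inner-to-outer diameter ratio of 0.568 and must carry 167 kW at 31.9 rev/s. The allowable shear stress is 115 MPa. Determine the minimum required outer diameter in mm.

34.5 mm

ω = 2π·31.9 = 200.4 rad/s, so T = P/ω = 167×10³ / 200.4 = 833.2 N·m.
For a hollow shaft with d_i/d_o = 0.568: τ_max = 16T/(π d_o³ (1−k⁴)), so d_o = [16T/(π τ_allow (1−k⁴))]^(1/3) = [16·833.2/(π·1.15×10^8·0.8959)]^(1/3) = 0.03453 m.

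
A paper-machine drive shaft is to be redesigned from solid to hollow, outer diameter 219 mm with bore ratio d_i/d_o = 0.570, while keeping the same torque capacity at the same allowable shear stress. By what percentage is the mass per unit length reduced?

27.3 %

Equal τ_max and T ⇒ the solid shaft needs d_s³ = d_o³(1−k⁴), so d_s = 219·(1−0.570⁴)^(1/3) = 211.0 mm.
Area ratio A_h/A_s = d_o²(1−k²)/d_s² = (1−k²)/(1−k⁴)^(2/3) = 0.7272.
Mass saving = 1 − 0.7272 = 27.3 %.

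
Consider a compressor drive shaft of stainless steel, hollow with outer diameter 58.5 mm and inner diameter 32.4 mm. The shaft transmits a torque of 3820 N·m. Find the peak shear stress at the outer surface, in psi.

15600 psi

J = π(d_o⁴ − d_i⁴)/32 = π(0.0585⁴ − 0.0324⁴)/32 = 1.042×10^-6 m⁴.
τ_max = T·r/J = 3820 × 0.0293 / 1.042×10^-6 = 1.073×10^8 Pa.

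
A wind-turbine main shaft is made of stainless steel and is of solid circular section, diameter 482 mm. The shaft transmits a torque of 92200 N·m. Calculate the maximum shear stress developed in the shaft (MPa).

J = πd⁴/32 = π(0.482)⁴/32 = 5.299×10^-3 m⁴.
τ_max = T·r/J = 92200 × 0.241 / 5.299×10^-3 = 4.193×10^6 Pa.

4.19 MPa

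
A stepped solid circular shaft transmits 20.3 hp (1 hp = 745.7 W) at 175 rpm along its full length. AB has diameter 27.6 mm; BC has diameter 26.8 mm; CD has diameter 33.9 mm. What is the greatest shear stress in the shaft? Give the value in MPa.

ω = 2π·175/60 = 18.33 rad/s, so T = P/ω = 20.3×745.7 / 18.33 = 826.0 N·m.
Under the same torque, τ_max = 16T/(πd³) is largest where d is smallest — segment BC (d = 26.8 mm).
τ_max = 16·826.0/(π·(0.0268)³) = 2.186×10^8 Pa.

219 MPa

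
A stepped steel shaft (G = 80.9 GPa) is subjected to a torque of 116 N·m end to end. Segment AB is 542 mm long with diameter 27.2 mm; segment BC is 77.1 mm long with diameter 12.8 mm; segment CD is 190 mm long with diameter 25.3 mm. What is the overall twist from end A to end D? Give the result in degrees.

J_AB = π(0.0272)⁴/32 = 5.37×10^-8 m⁴; J_BC = π(0.0128)⁴/32 = 2.64×10^-9 m⁴; J_CD = π(0.0253)⁴/32 = 4.02×10^-8 m⁴.
θ = (T/G)·Σ L_i/J_i = (116.0/80.9×10⁹)·(0.542/5.37×10^-8 + 0.0771/2.64×10^-9 + 0.190/4.02×10^-8) = 0.06318 rad.

3.62°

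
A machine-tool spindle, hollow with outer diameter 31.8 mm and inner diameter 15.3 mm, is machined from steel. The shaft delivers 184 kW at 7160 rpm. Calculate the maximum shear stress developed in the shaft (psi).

5960 psi

ω = 2π·7160/60 = 749.8 rad/s, so T = P/ω = 184×10³ / 749.8 = 245.4 N·m.
J = π(d_o⁴ − d_i⁴)/32 = π(0.0318⁴ − 0.0153⁴)/32 = 9.501×10^-8 m⁴.
τ_max = T·r/J = 245.4 × 0.0159 / 9.501×10^-8 = 4.107×10^7 Pa.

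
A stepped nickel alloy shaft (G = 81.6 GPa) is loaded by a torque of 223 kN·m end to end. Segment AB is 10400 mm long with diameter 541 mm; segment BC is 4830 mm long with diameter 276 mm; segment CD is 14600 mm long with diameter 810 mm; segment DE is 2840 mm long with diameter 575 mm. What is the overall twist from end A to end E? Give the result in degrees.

J_AB = π(0.541)⁴/32 = 8.41×10^-3 m⁴; J_BC = π(0.276)⁴/32 = 5.70×10^-4 m⁴; J_CD = π(0.810)⁴/32 = 0.0423 m⁴; J_DE = π(0.575)⁴/32 = 0.0107 m⁴.
θ = (T/G)·Σ L_i/J_i = (223000/81.6×10⁹)·(10.4/8.41×10^-3 + 4.83/5.70×10^-4 + 14.6/0.0423 + 2.84/0.0107) = 0.02822 rad.

1.62°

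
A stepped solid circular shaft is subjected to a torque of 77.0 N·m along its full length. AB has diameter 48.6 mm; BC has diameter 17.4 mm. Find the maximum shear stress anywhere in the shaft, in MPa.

74.4 MPa

Under the same torque, τ_max = 16T/(πd³) is largest where d is smallest — segment BC (d = 17.4 mm).
τ_max = 16·77.00/(π·(0.0174)³) = 7.444×10^7 Pa.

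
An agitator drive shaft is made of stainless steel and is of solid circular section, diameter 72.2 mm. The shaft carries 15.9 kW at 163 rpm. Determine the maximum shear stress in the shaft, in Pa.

ω = 2π·163/60 = 17.07 rad/s, so T = P/ω = 15.9×10³ / 17.07 = 931.5 N·m.
J = πd⁴/32 = π(0.0722)⁴/32 = 2.668×10^-6 m⁴.
τ_max = T·r/J = 931.5 × 0.0361 / 2.668×10^-6 = 1.260×10^7 Pa.

1.26e7 Pa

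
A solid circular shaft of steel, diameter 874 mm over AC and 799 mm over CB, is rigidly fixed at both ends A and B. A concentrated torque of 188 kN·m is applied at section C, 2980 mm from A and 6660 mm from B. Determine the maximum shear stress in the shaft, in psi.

Compatibility: T_A·a/J_AC = T_B·b/J_CB with T_A + T_B = T₀.
J_AC = 0.0573 m⁴, J_CB = 0.0400 m⁴, so T_A = T₀·(J_AC/a)/((J_AC/a)+(J_CB/b)) = 143200 N·m, T_B = 44760 N·m.
τ in each portion: τ_AC = 1.09×10^6 Pa, τ_CB = 4.47×10^5 Pa; maximum is in AC.
τ_max = T_AC·r/J = 143200·0.437/0.0573 = 1.093×10^6 Pa.

158 psi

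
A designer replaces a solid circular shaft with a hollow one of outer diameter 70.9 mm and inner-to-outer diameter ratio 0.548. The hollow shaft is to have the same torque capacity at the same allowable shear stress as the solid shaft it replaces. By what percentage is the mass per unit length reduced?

25.5 %

Equal τ_max and T ⇒ the solid shaft needs d_s³ = d_o³(1−k⁴), so d_s = 70.9·(1−0.548⁴)^(1/3) = 68.70 mm.
Area ratio A_h/A_s = d_o²(1−k²)/d_s² = (1−k²)/(1−k⁴)^(2/3) = 0.7452.
Mass saving = 1 − 0.7452 = 25.5 %.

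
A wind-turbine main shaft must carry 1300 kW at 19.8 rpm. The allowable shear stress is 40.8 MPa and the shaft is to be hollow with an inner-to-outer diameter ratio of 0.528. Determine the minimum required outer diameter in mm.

ω = 2π·19.8/60 = 2.073 rad/s, so T = P/ω = 1300×10³ / 2.073 = 627000 N·m.
For a hollow shaft with d_i/d_o = 0.528: τ_max = 16T/(π d_o³ (1−k⁴)), so d_o = [16T/(π τ_allow (1−k⁴))]^(1/3) = [16·627000/(π·4.08×10^7·0.9223)]^(1/3) = 0.4394 m.

439 mm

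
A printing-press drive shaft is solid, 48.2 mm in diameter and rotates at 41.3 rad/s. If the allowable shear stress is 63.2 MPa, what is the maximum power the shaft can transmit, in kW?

57.4 kW

J = πd⁴/32 = π(0.0482)⁴/32 = 5.299×10^-7 m⁴.
T_max = τ_allow·J/r = 6.32×10^7 × 5.299×10^-7 / 0.0241 = 1390 N·m.
ω = 41.3 rad/s, so P_max = T_max·ω = 5.739×10^4 W.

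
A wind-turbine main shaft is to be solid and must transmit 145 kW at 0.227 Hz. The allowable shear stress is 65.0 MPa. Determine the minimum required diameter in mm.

200 mm

ω = 2π·0.227 = 1.426 rad/s, so T = P/ω = 145×10³ / 1.426 = 101700 N·m.
For a solid shaft τ_max = 16T/(πd³), so d = (16T/(π τ_allow))^(1/3) = (16·101700/(π·6.50×10^7))^(1/3) = 0.1997 m.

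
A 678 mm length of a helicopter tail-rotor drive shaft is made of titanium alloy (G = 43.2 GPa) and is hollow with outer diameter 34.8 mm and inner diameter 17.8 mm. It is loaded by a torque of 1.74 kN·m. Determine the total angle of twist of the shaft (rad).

J = π(d_o⁴ − d_i⁴)/32 = π(0.0348⁴ − 0.0178⁴)/32 = 1.341×10^-7 m⁴.
θ = T·L/(G·J) = 1740 × 0.678 / (43.2×10⁹ × 1.341×10^-7) = 0.2036 rad.

0.204 rad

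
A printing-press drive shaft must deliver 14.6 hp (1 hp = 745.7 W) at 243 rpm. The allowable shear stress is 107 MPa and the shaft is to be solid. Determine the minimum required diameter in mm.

ω = 2π·243/60 = 25.45 rad/s, so T = P/ω = 14.6×745.7 / 25.45 = 427.8 N·m.
For a solid shaft τ_max = 16T/(πd³), so d = (16T/(π τ_allow))^(1/3) = (16·427.8/(π·1.07×10^8))^(1/3) = 0.02731 m.

27.3 mm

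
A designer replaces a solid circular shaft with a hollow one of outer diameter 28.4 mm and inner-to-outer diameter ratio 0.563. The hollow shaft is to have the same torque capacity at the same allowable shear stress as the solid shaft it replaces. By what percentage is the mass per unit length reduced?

26.7 %

Equal τ_max and T ⇒ the solid shaft needs d_s³ = d_o³(1−k⁴), so d_s = 28.4·(1−0.563⁴)^(1/3) = 27.42 mm.
Area ratio A_h/A_s = d_o²(1−k²)/d_s² = (1−k²)/(1−k⁴)^(2/3) = 0.7330.
Mass saving = 1 − 0.7330 = 26.7 %.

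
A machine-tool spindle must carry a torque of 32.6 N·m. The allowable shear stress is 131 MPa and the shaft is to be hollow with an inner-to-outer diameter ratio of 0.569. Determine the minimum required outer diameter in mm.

For a hollow shaft with d_i/d_o = 0.569: τ_max = 16T/(π d_o³ (1−k⁴)), so d_o = [16T/(π τ_allow (1−k⁴))]^(1/3) = [16·32.60/(π·1.31×10^8·0.8952)]^(1/3) = 0.01123 m.

11.2 mm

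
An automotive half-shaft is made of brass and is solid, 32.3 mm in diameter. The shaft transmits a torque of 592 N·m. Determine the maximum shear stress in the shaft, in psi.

J = πd⁴/32 = π(0.0323)⁴/32 = 1.069×10^-7 m⁴.
τ_max = T·r/J = 592.0 × 0.0161 / 1.069×10^-7 = 8.947×10^7 Pa.

13000 psi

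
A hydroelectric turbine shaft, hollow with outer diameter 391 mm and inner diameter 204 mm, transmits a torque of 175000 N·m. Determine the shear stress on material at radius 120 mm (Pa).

J = π(d_o⁴ − d_i⁴)/32 = π(0.391⁴ − 0.204⁴)/32 = 2.125×10^-3 m⁴.
Shear stress varies linearly with radius: τ = T·r/J = 175000 × 0.120 / 2.125×10^-3 = 9.884×10^6 Pa.

9.88e6 Pa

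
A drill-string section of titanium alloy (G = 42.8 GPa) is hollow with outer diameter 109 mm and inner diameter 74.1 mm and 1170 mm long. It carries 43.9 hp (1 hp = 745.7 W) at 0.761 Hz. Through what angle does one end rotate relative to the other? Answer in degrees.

ω = 2π·0.761 = 4.782 rad/s, so T = P/ω = 43.9×745.7 / 4.782 = 6846 N·m.
J = π(d_o⁴ − d_i⁴)/32 = π(0.109⁴ − 0.0741⁴)/32 = 1.090×10^-5 m⁴.
θ = T·L/(G·J) = 6846 × 1.17 / (42.8×10⁹ × 1.090×10^-5) = 0.01717 rad.

0.984°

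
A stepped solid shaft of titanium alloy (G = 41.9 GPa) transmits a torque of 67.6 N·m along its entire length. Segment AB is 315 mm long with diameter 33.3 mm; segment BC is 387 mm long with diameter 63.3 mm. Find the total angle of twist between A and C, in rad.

J_AB = π(0.0333)⁴/32 = 1.21×10^-7 m⁴; J_BC = π(0.0633)⁴/32 = 1.58×10^-6 m⁴.
θ = (T/G)·Σ L_i/J_i = (67.60/41.9×10⁹)·(0.315/1.21×10^-7 + 0.387/1.58×10^-6) = 4.606×10^-3 rad.

0.00461 rad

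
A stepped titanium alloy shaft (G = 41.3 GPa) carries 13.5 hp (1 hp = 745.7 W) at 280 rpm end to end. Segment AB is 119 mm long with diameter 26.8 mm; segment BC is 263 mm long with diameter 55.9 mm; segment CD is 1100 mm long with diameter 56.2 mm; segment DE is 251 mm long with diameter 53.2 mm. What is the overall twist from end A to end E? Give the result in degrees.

ω = 2π·280/60 = 29.32 rad/s, so T = P/ω = 13.5×745.7 / 29.32 = 343.3 N·m.
J_AB = π(0.0268)⁴/32 = 5.06×10^-8 m⁴; J_BC = π(0.0559)⁴/32 = 9.59×10^-7 m⁴; J_CD = π(0.0562)⁴/32 = 9.79×10^-7 m⁴; J_DE = π(0.0532)⁴/32 = 7.86×10^-7 m⁴.
θ = (T/G)·Σ L_i/J_i = (343.3/41.3×10⁹)·(0.119/5.06×10^-8 + 0.263/9.59×10^-7 + 1.10/9.79×10^-7 + 0.251/7.86×10^-7) = 0.03380 rad.

1.94°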